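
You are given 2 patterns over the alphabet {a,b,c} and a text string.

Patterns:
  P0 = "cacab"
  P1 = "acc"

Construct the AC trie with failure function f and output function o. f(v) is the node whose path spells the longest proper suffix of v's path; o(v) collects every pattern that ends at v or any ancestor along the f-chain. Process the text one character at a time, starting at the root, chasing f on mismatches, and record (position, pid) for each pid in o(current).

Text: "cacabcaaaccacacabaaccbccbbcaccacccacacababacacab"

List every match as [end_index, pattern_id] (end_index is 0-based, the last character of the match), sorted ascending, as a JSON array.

Build automaton:
Trie (insert patterns):
  n0 'ε': a→6 c→1
  n1 'c': a→2
  n2 'ca': c→3
  n3 'cac': a→4
  n4 'caca': b→5
  n5 'cacab': ·  [P0 ends]
  n6 'a': c→7
  n7 'ac': c→8
  n8 'acc': ·  [P1 ends]

BFS fail/out derivation:
  n1('c'): parent n0 fail=0; on 'c' 0 → fail=0;  out ∅∪∅=∅
  n6('a'): parent n0 fail=0; on 'a' 0 → fail=0;  out ∅∪∅=∅
  n2('ca'): parent n1 fail=0; on 'a' 0 → fail=6;  out ∅∪∅=∅
  n7('ac'): parent n6 fail=0; on 'c' 0 → fail=1;  out ∅∪∅=∅
  n3('cac'): parent n2 fail=6; on 'c' 6 → fail=7;  out ∅∪∅=∅
  n8('acc'): parent n7 fail=1; on 'c' 1→0 → fail=1;  out {1}∪∅={1}
  n4('caca'): parent n3 fail=7; on 'a' 7→1 → fail=2;  out ∅∪∅=∅
  n5('cacab'): parent n4 fail=2; on 'b' 2→6→0 → fail=0;  out {0}∪∅={0}

Run:
pos 0 'c': at 1
pos 1 'a': at 2
pos 2 'c': at 3
pos 3 'a': at 4
pos 4 'b': at 5  ** P0@[0:4]
pos 5 'c': at 1 (fail-walked)
pos 6 'a': at 2
pos 7 'a': at 6 (fail-walked)
pos 8 'a': at 6 (fail-walked)
pos 9 'c': at 7
pos 10 'c': at 8  ** P1@[8:10]
pos 11 'a': at 2 (fail-walked)
pos 12 'c': at 3
pos 13 'a': at 4
pos 14 'c': at 3 (fail-walked)
pos 15 'a': at 4
pos 16 'b': at 5  ** P0@[12:16]
pos 17 'a': at 6 (fail-walked)
pos 18 'a': at 6 (fail-walked)
pos 19 'c': at 7
pos 20 'c': at 8  ** P1@[18:20]
pos 21 'b': at 0 (fail-walked)
pos 22 'c': at 1
pos 23 'c': at 1 (fail-walked)
pos 24 'b': at 0 (fail-walked)
pos 25 'b': at 0
pos 26 'c': at 1
pos 27 'a': at 2
pos 28 'c': at 3
pos 29 'c': at 8 (fail-walked)  ** P1@[27:29]
pos 30 'a': at 2 (fail-walked)
pos 31 'c': at 3
pos 32 'c': at 8 (fail-walked)  ** P1@[30:32]
pos 33 'c': at 1 (fail-walked)
pos 34 'a': at 2
pos 35 'c': at 3
pos 36 'a': at 4
pos 37 'c': at 3 (fail-walked)
pos 38 'a': at 4
pos 39 'b': at 5  ** P0@[35:39]
pos 40 'a': at 6 (fail-walked)
pos 41 'b': at 0 (fail-walked)
pos 42 'a': at 6
pos 43 'c': at 7
pos 44 'a': at 2 (fail-walked)
pos 45 'c': at 3
pos 46 'a': at 4
pos 47 'b': at 5  ** P0@[43:47]

Matches: [[4,0],[10,1],[16,0],[20,1],[29,1],[32,1],[39,0],[47,0]]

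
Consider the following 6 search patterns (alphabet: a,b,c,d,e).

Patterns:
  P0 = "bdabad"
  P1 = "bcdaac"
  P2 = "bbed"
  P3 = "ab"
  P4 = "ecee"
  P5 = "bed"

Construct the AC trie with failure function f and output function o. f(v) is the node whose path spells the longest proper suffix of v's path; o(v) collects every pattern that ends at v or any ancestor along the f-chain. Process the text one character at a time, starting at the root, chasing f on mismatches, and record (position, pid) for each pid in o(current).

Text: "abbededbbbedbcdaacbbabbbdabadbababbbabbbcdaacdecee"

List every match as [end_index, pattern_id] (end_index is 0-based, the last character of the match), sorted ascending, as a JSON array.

Build automaton:
Trie (insert patterns):
  n0 'ε': a→15 b→1 e→17
  n1 'b': b→12 c→7 d→2 e→21
  n2 'bd': a→3
  n3 'bda': b→4
  n4 'bdab': a→5
  n5 'bdaba': d→6
  n6 'bdabad': ·  ←P0
  n7 'bc': d→8
  n8 'bcd': a→9
  n9 'bcda': a→10
  n10 'bcdaa': c→11
  n11 'bcdaac': ·  ←P1
  n12 'bb': e→13
  n13 'bbe': d→14
  n14 'bbed': ·  ←P2
  n15 'a': b→16
  n16 'ab': ·  ←P3
  n17 'e': c→18
  n18 'ec': e→19
  n19 'ece': e→20
  n20 'ecee': ·  ←P4
  n21 'be': d→22
  n22 'bed': ·  ←P5

BFS fail/out derivation:
  fail(1) 'b': from fail(0)=0 chase 'b': 0 ⇒ 0;  out=∅∪out(0)=∅
  fail(15) 'a': from fail(0)=0 chase 'a': 0 ⇒ 0;  out=∅∪out(0)=∅
  fail(17) 'e': from fail(0)=0 chase 'e': 0 ⇒ 0;  out=∅∪out(0)=∅
  fail(2) 'bd': from fail(1)=0 chase 'd': 0 ⇒ 0;  out=∅∪out(0)=∅
  fail(7) 'bc': from fail(1)=0 chase 'c': 0 ⇒ 0;  out=∅∪out(0)=∅
  fail(12) 'bb': from fail(1)=0 chase 'b': 0 ⇒ 1;  out=∅∪out(1)=∅
  fail(16) 'ab': from fail(15)=0 chase 'b': 0 ⇒ 1;  out={3}∪out(1)={3}
  fail(18) 'ec': from fail(17)=0 chase 'c': 0 ⇒ 0;  out=∅∪out(0)=∅
  fail(21) 'be': from fail(1)=0 chase 'e': 0 ⇒ 17;  out=∅∪out(17)=∅
  fail(3) 'bda': from fail(2)=0 chase 'a': 0 ⇒ 15;  out=∅∪out(15)=∅
  fail(8) 'bcd': from fail(7)=0 chase 'd': 0 ⇒ 0;  out=∅∪out(0)=∅
  fail(13) 'bbe': from fail(12)=1 chase 'e': 1 ⇒ 21;  out=∅∪out(21)=∅
  fail(19) 'ece': from fail(18)=0 chase 'e': 0 ⇒ 17;  out=∅∪out(17)=∅
  fail(22) 'bed': from fail(21)=17 chase 'd': 17→0 ⇒ 0;  out={5}∪out(0)={5}
  fail(4) 'bdab': from fail(3)=15 chase 'b': 15 ⇒ 16;  out=∅∪out(16)={3}
  fail(9) 'bcda': from fail(8)=0 chase 'a': 0 ⇒ 15;  out=∅∪out(15)=∅
  fail(14) 'bbed': from fail(13)=21 chase 'd': 21 ⇒ 22;  out={2}∪out(22)={2,5}
  fail(20) 'ecee': from fail(19)=17 chase 'e': 17→0 ⇒ 17;  out={4}∪out(17)={4}
  fail(5) 'bdaba': from fail(4)=16 chase 'a': 16→1→0 ⇒ 15;  out=∅∪out(15)=∅
  fail(10) 'bcdaa': from fail(9)=15 chase 'a': 15→0 ⇒ 15;  out=∅∪out(15)=∅
  fail(6) 'bdabad': from fail(5)=15 chase 'd': 15→0 ⇒ 0;  out={0}∪out(0)={0}
  fail(11) 'bcdaac': from fail(10)=15 chase 'c': 15→0 ⇒ 0;  out={1}∪out(0)={1}

Scan:
i=0 'a': node 0→15
i=1 'b': node 15→16  ** P3@[0:1]
i=2 'b': node 16→12 (via fail)
i=3 'e': node 12→13
i=4 'd': node 13→14  ** P2@[1:4],P5@[2:4]
i=5 'e': node 14→17 (via fail)
i=6 'd': node 17→0 (via fail)
i=7 'b': node 0→1
i=8 'b': node 1→12
i=9 'b': node 12→12 (via fail)
i=10 'e': node 12→13
i=11 'd': node 13→14  ** P2@[8:11],P5@[9:11]
i=12 'b': node 14→1 (via fail)
i=13 'c': node 1→7
i=14 'd': node 7→8
i=15 'a': node 8→9
i=16 'a': node 9→10
i=17 'c': node 10→11  ** P1@[12:17]
i=18 'b': node 11→1 (via fail)
i=19 'b': node 1→12
i=20 'a': node 12→15 (via fail)
i=21 'b': node 15→16  ** P3@[20:21]
i=22 'b': node 16→12 (via fail)
i=23 'b': node 12→12 (via fail)
i=24 'd': node 12→2 (via fail)
i=25 'a': node 2→3
i=26 'b': node 3→4  ** P3@[25:26]
i=27 'a': node 4→5
i=28 'd': node 5→6  ** P0@[23:28]
i=29 'b': node 6→1 (via fail)
i=30 'a': node 1→15 (via fail)
i=31 'b': node 15→16  ** P3@[30:31]
i=32 'a': node 16→15 (via fail)
i=33 'b': node 15→16  ** P3@[32:33]
i=34 'b': node 16→12 (via fail)
i=35 'b': node 12→12 (via fail)
i=36 'a': node 12→15 (via fail)
i=37 'b': node 15→16  ** P3@[36:37]
i=38 'b': node 16→12 (via fail)
i=39 'b': node 12→12 (via fail)
i=40 'c': node 12→7 (via fail)
i=41 'd': node 7→8
i=42 'a': node 8→9
i=43 'a': node 9→10
i=44 'c': node 10→11  ** P1@[39:44]
i=45 'd': node 11→0 (via fail)
i=46 'e': node 0→17
i=47 'c': node 17→18
i=48 'e': node 18→19
i=49 'e': node 19→20  ** P4@[46:49]

Result: [[1,3],[4,2],[4,5],[11,2],[11,5],[17,1],[21,3],[26,3],[28,0],[31,3],[33,3],[37,3],[44,1],[49,4]]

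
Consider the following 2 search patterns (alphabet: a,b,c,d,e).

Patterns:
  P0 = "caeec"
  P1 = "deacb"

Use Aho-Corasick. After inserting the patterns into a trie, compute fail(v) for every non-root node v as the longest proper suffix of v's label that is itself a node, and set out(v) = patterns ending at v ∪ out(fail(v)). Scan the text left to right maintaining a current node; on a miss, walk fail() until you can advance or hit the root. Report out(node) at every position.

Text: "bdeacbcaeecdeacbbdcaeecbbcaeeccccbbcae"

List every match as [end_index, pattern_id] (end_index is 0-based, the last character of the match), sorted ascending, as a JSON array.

Build:
Trie (insert patterns):
  0='ε' goto c→1 d→6
  1='c' goto a→2
  2='ca' goto e→3
  3='cae' goto e→4
  4='caee' goto c→5
  5='caeec' goto ·  [P0 ends]
  6='d' goto e→7
  7='de' goto a→8
  8='dea' goto c→9
  9='deac' goto b→10
  10='deacb' goto ·  [P1 ends]

Failure links (BFS by depth):
  fail(1) 'c': from fail(0)=0 chase 'c': 0 ⇒ 0;  out=∅∪out(0)=∅
  fail(6) 'd': from fail(0)=0 chase 'd': 0 ⇒ 0;  out=∅∪out(0)=∅
  fail(2) 'ca': from fail(1)=0 chase 'a': 0 ⇒ 0;  out=∅∪out(0)=∅
  fail(7) 'de': from fail(6)=0 chase 'e': 0 ⇒ 0;  out=∅∪out(0)=∅
  fail(3) 'cae': from fail(2)=0 chase 'e': 0 ⇒ 0;  out=∅∪out(0)=∅
  fail(8) 'dea': from fail(7)=0 chase 'a': 0 ⇒ 0;  out=∅∪out(0)=∅
  fail(4) 'caee': from fail(3)=0 chase 'e': 0 ⇒ 0;  out=∅∪out(0)=∅
  fail(9) 'deac': from fail(8)=0 chase 'c': 0 ⇒ 1;  out=∅∪out(1)=∅
  fail(5) 'caeec': from fail(4)=0 chase 'c': 0 ⇒ 1;  out={0}∪out(1)={0}
  fail(10) 'deacb': from fail(9)=1 chase 'b': 1→0 ⇒ 0;  out={1}∪out(0)={1}

Run:
[0] read 'b'  n0⇒n0
[1] read 'd'  n0⇒n6
[2] read 'e'  n6⇒n7
[3] read 'a'  n7⇒n8
[4] read 'c'  n8⇒n9
[5] read 'b'  n9⇒n10  → match P1@[1:5]
[6] read 'c'  n10⇒n1 ·f
[7] read 'a'  n1⇒n2
[8] read 'e'  n2⇒n3
[9] read 'e'  n3⇒n4
[10] read 'c'  n4⇒n5  → match P0@[6:10]
[11] read 'd'  n5⇒n6 ·f
[12] read 'e'  n6⇒n7
[13] read 'a'  n7⇒n8
[14] read 'c'  n8⇒n9
[15] read 'b'  n9⇒n10  → match P1@[11:15]
[16] read 'b'  n10⇒n0 ·f
[17] read 'd'  n0⇒n6
[18] read 'c'  n6⇒n1 ·f
[19] read 'a'  n1⇒n2
[20] read 'e'  n2⇒n3
[21] read 'e'  n3⇒n4
[22] read 'c'  n4⇒n5  → match P0@[18:22]
[23] read 'b'  n5⇒n0 ·f
[24] read 'b'  n0⇒n0
[25] read 'c'  n0⇒n1
[26] read 'a'  n1⇒n2
[27] read 'e'  n2⇒n3
[28] read 'e'  n3⇒n4
[29] read 'c'  n4⇒n5  → match P0@[25:29]
[30] read 'c'  n5⇒n1 ·f
[31] read 'c'  n1⇒n1 ·f
[32] read 'c'  n1⇒n1 ·f
[33] read 'b'  n1⇒n0 ·f
[34] read 'b'  n0⇒n0
[35] read 'c'  n0⇒n1
[36] read 'a'  n1⇒n2
[37] read 'e'  n2⇒n3

Result: [[5,1],[10,0],[15,1],[22,0],[29,0]]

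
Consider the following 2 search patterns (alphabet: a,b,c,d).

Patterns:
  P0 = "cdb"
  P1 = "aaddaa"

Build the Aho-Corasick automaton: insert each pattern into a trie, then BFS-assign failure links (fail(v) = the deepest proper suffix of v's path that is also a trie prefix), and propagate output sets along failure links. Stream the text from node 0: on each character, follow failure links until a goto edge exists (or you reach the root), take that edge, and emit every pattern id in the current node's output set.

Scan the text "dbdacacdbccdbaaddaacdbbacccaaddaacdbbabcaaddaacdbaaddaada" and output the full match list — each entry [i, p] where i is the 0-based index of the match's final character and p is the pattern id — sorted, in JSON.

Construct AC machine:
Trie nodes:
  0='ε' goto a→4 c→1
  1='c' goto d→2
  2='cd' goto b→3
  3='cdb' goto ·  [P0 ends]
  4='a' goto a→5
  5='aa' goto d→6
  6='aad' goto d→7
  7='aadd' goto a→8
  8='aadda' goto a→9
  9='aaddaa' goto ·  [P1 ends]

BFS fail/out derivation:
  n1('c'): parent n0 fail=0; on 'c' 0 → fail=0;  out ∅∪∅=∅
  n4('a'): parent n0 fail=0; on 'a' 0 → fail=0;  out ∅∪∅=∅
  n2('cd'): parent n1 fail=0; on 'd' 0 → fail=0;  out ∅∪∅=∅
  n5('aa'): parent n4 fail=0; on 'a' 0 → fail=4;  out ∅∪∅=∅
  n3('cdb'): parent n2 fail=0; on 'b' 0 → fail=0;  out {0}∪∅={0}
  n6('aad'): parent n5 fail=4; on 'd' 4→0 → fail=0;  out ∅∪∅=∅
  n7('aadd'): parent n6 fail=0; on 'd' 0 → fail=0;  out ∅∪∅=∅
  n8('aadda'): parent n7 fail=0; on 'a' 0 → fail=4;  out ∅∪∅=∅
  n9('aaddaa'): parent n8 fail=4; on 'a' 4 → fail=5;  out {1}∪∅={1}

Run:
i=0 'd': node 0→0
i=1 'b': node 0→0
i=2 'd': node 0→0
i=3 'a': node 0→4
i=4 'c': node 4→1 (via fail)
i=5 'a': node 1→4 (via fail)
i=6 'c': node 4→1 (via fail)
i=7 'd': node 1→2
i=8 'b': node 2→3  ** P0@[6:8]
i=9 'c': node 3→1 (via fail)
i=10 'c': node 1→1 (via fail)
i=11 'd': node 1→2
i=12 'b': node 2→3  ** P0@[10:12]
i=13 'a': node 3→4 (via fail)
i=14 'a': node 4→5
i=15 'd': node 5→6
i=16 'd': node 6→7
i=17 'a': node 7→8
i=18 'a': node 8→9  ** P1@[13:18]
i=19 'c': node 9→1 (via fail)
i=20 'd': node 1→2
i=21 'b': node 2→3  ** P0@[19:21]
i=22 'b': node 3→0 (via fail)
i=23 'a': node 0→4
i=24 'c': node 4→1 (via fail)
i=25 'c': node 1→1 (via fail)
i=26 'c': node 1→1 (via fail)
i=27 'a': node 1→4 (via fail)
i=28 'a': node 4→5
i=29 'd': node 5→6
i=30 'd': node 6→7
i=31 'a': node 7→8
i=32 'a': node 8→9  ** P1@[27:32]
i=33 'c': node 9→1 (via fail)
i=34 'd': node 1→2
i=35 'b': node 2→3  ** P0@[33:35]
i=36 'b': node 3→0 (via fail)
i=37 'a': node 0→4
i=38 'b': node 4→0 (via fail)
i=39 'c': node 0→1
i=40 'a': node 1→4 (via fail)
i=41 'a': node 4→5
i=42 'd': node 5→6
i=43 'd': node 6→7
i=44 'a': node 7→8
i=45 'a': node 8→9  ** P1@[40:45]
i=46 'c': node 9→1 (via fail)
i=47 'd': node 1→2
i=48 'b': node 2→3  ** P0@[46:48]
i=49 'a': node 3→4 (via fail)
i=50 'a': node 4→5
i=51 'd': node 5→6
i=52 'd': node 6→7
i=53 'a': node 7→8
i=54 'a': node 8→9  ** P1@[49:54]
i=55 'd': node 9→6 (via fail)
i=56 'a': node 6→4 (via fail)

Result: [[8,0],[12,0],[18,1],[21,0],[32,1],[35,0],[45,1],[48,0],[54,1]]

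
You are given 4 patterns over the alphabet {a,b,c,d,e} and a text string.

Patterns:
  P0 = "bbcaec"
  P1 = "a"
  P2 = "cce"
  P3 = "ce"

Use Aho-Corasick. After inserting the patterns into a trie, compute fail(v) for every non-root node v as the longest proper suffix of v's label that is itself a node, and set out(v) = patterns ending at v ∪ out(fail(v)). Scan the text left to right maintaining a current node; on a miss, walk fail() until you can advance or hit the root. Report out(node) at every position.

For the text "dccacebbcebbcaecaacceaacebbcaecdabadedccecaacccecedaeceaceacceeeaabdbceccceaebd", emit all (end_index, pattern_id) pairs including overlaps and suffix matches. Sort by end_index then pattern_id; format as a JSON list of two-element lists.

Construct AC machine:
Trie nodes:
  0='ε' goto a→7 b→1 c→8
  1='b' goto b→2
  2='bb' goto c→3
  3='bbc' goto a→4
  4='bbca' goto e→5
  5='bbcae' goto c→6
  6='bbcaec' goto ·  ←P0
  7='a' goto ·  ←P1
  8='c' goto c→9 e→11
  9='cc' goto e→10
  10='cce' goto ·  ←P2
  11='ce' goto ·  ←P3

BFS fail/out derivation:
  n1('b'): parent n0 fail=0; on 'b' 0 → fail=0;  out ∅∪∅=∅
  n7('a'): parent n0 fail=0; on 'a' 0 → fail=0;  out {1}∪∅={1}
  n8('c'): parent n0 fail=0; on 'c' 0 → fail=0;  out ∅∪∅=∅
  n2('bb'): parent n1 fail=0; on 'b' 0 → fail=1;  out ∅∪∅=∅
  n9('cc'): parent n8 fail=0; on 'c' 0 → fail=8;  out ∅∪∅=∅
  n11('ce'): parent n8 fail=0; on 'e' 0 → fail=0;  out {3}∪∅={3}
  n3('bbc'): parent n2 fail=1; on 'c' 1→0 → fail=8;  out ∅∪∅=∅
  n10('cce'): parent n9 fail=8; on 'e' 8 → fail=11;  out {2}∪{3}={2,3}
  n4('bbca'): parent n3 fail=8; on 'a' 8→0 → fail=7;  out ∅∪{1}={1}
  n5('bbcae'): parent n4 fail=7; on 'e' 7→0 → fail=0;  out ∅∪∅=∅
  n6('bbcaec'): parent n5 fail=0; on 'c' 0 → fail=8;  out {0}∪∅={0}

Scan:
i=0 'd': node 0→0
i=1 'c': node 0→8
i=2 'c': node 8→9
i=3 'a': node 9→7 (fail-walked)  emit P1@[3:3]
i=4 'c': node 7→8 (fail-walked)
i=5 'e': node 8→11  emit P3@[4:5]
i=6 'b': node 11→1 (fail-walked)
i=7 'b': node 1→2
i=8 'c': node 2→3
i=9 'e': node 3→11 (fail-walked)  emit P3@[8:9]
i=10 'b': node 11→1 (fail-walked)
i=11 'b': node 1→2
i=12 'c': node 2→3
i=13 'a': node 3→4  emit P1@[13:13]
i=14 'e': node 4→5
i=15 'c': node 5→6  emit P0@[10:15]
i=16 'a': node 6→7 (fail-walked)  emit P1@[16:16]
i=17 'a': node 7→7 (fail-walked)  emit P1@[17:17]
i=18 'c': node 7→8 (fail-walked)
i=19 'c': node 8→9
i=20 'e': node 9→10  emit P2@[18:20],P3@[19:20]
i=21 'a': node 10→7 (fail-walked)  emit P1@[21:21]
i=22 'a': node 7→7 (fail-walked)  emit P1@[22:22]
i=23 'c': node 7→8 (fail-walked)
i=24 'e': node 8→11  emit P3@[23:24]
i=25 'b': node 11→1 (fail-walked)
i=26 'b': node 1→2
i=27 'c': node 2→3
i=28 'a': node 3→4  emit P1@[28:28]
i=29 'e': node 4→5
i=30 'c': node 5→6  emit P0@[25:30]
i=31 'd': node 6→0 (fail-walked)
i=32 'a': node 0→7  emit P1@[32:32]
i=33 'b': node 7→1 (fail-walked)
i=34 'a': node 1→7 (fail-walked)  emit P1@[34:34]
i=35 'd': node 7→0 (fail-walked)
i=36 'e': node 0→0
i=37 'd': node 0→0
i=38 'c': node 0→8
i=39 'c': node 8→9
i=40 'e': node 9→10  emit P2@[38:40],P3@[39:40]
i=41 'c': node 10→8 (fail-walked)
i=42 'a': node 8→7 (fail-walked)  emit P1@[42:42]
i=43 'a': node 7→7 (fail-walked)  emit P1@[43:43]
i=44 'c': node 7→8 (fail-walked)
i=45 'c': node 8→9
i=46 'c': node 9→9 (fail-walked)
i=47 'e': node 9→10  emit P2@[45:47],P3@[46:47]
i=48 'c': node 10→8 (fail-walked)
i=49 'e': node 8→11  emit P3@[48:49]
i=50 'd': node 11→0 (fail-walked)
i=51 'a': node 0→7  emit P1@[51:51]
i=52 'e': node 7→0 (fail-walked)
i=53 'c': node 0→8
i=54 'e': node 8→11  emit P3@[53:54]
i=55 'a': node 11→7 (fail-walked)  emit P1@[55:55]
i=56 'c': node 7→8 (fail-walked)
i=57 'e': node 8→11  emit P3@[56:57]
i=58 'a': node 11→7 (fail-walked)  emit P1@[58:58]
i=59 'c': node 7→8 (fail-walked)
i=60 'c': node 8→9
i=61 'e': node 9→10  emit P2@[59:61],P3@[60:61]
i=62 'e': node 10→0 (fail-walked)
i=63 'e': node 0→0
i=64 'a': node 0→7  emit P1@[64:64]
i=65 'a': node 7→7 (fail-walked)  emit P1@[65:65]
i=66 'b': node 7→1 (fail-walked)
i=67 'd': node 1→0 (fail-walked)
i=68 'b': node 0→1
i=69 'c': node 1→8 (fail-walked)
i=70 'e': node 8→11  emit P3@[69:70]
i=71 'c': node 11→8 (fail-walked)
i=72 'c': node 8→9
i=73 'c': node 9→9 (fail-walked)
i=74 'e': node 9→10  emit P2@[72:74],P3@[73:74]
i=75 'a': node 10→7 (fail-walked)  emit P1@[75:75]
i=76 'e': node 7→0 (fail-walked)
i=77 'b': node 0→1
i=78 'd': node 1→0 (fail-walked)

Matches: [[3,1],[5,3],[9,3],[13,1],[15,0],[16,1],[17,1],[20,2],[20,3],[21,1],[22,1],[24,3],[28,1],[30,0],[32,1],[34,1],[40,2],[40,3],[42,1],[43,1],[47,2],[47,3],[49,3],[51,1],[54,3],[55,1],[57,3],[58,1],[61,2],[61,3],[64,1],[65,1],[70,3],[74,2],[74,3],[75,1]]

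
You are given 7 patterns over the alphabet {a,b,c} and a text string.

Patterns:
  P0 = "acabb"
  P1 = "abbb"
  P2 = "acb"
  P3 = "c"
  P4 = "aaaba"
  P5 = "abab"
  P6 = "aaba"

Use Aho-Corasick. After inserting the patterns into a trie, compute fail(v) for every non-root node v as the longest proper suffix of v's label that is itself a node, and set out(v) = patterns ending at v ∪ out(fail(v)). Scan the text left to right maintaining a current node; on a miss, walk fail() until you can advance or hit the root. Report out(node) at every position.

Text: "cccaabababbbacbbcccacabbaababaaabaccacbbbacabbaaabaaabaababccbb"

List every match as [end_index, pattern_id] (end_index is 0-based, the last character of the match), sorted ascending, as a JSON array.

Build:
Trie nodes:
  0='ε' goto a→1 c→10
  1='a' goto a→11 b→6 c→2
  2='ac' goto a→3 b→9
  3='aca' goto b→4
  4='acab' goto b→5
  5='acabb' goto ·  [P0 ends]
  6='ab' goto a→15 b→7
  7='abb' goto b→8
  8='abbb' goto ·  [P1 ends]
  9='acb' goto ·  [P2 ends]
  10='c' goto ·  [P3 ends]
  11='aa' goto a→12 b→17
  12='aaa' goto b→13
  13='aaab' goto a→14
  14='aaaba' goto ·  [P4 ends]
  15='aba' goto b→16
  16='abab' goto ·  [P5 ends]
  17='aab' goto a→18
  18='aaba' goto ·  [P6 ends]

BFS fail/out derivation:
  fail(1) 'a': from fail(0)=0 chase 'a': 0 ⇒ 0;  out=∅∪out(0)=∅
  fail(10) 'c': from fail(0)=0 chase 'c': 0 ⇒ 0;  out={3}∪out(0)={3}
  fail(2) 'ac': from fail(1)=0 chase 'c': 0 ⇒ 10;  out=∅∪out(10)={3}
  fail(6) 'ab': from fail(1)=0 chase 'b': 0 ⇒ 0;  out=∅∪out(0)=∅
  fail(11) 'aa': from fail(1)=0 chase 'a': 0 ⇒ 1;  out=∅∪out(1)=∅
  fail(3) 'aca': from fail(2)=10 chase 'a': 10→0 ⇒ 1;  out=∅∪out(1)=∅
  fail(7) 'abb': from fail(6)=0 chase 'b': 0 ⇒ 0;  out=∅∪out(0)=∅
  fail(9) 'acb': from fail(2)=10 chase 'b': 10→0 ⇒ 0;  out={2}∪out(0)={2}
  fail(12) 'aaa': from fail(11)=1 chase 'a': 1 ⇒ 11;  out=∅∪out(11)=∅
  fail(15) 'aba': from fail(6)=0 chase 'a': 0 ⇒ 1;  out=∅∪out(1)=∅
  fail(17) 'aab': from fail(11)=1 chase 'b': 1 ⇒ 6;  out=∅∪out(6)=∅
  fail(4) 'acab': from fail(3)=1 chase 'b': 1 ⇒ 6;  out=∅∪out(6)=∅
  fail(8) 'abbb': from fail(7)=0 chase 'b': 0 ⇒ 0;  out={1}∪out(0)={1}
  fail(13) 'aaab': from fail(12)=11 chase 'b': 11 ⇒ 17;  out=∅∪out(17)=∅
  fail(16) 'abab': from fail(15)=1 chase 'b': 1 ⇒ 6;  out={5}∪out(6)={5}
  fail(18) 'aaba': from fail(17)=6 chase 'a': 6 ⇒ 15;  out={6}∪out(15)={6}
  fail(5) 'acabb': from fail(4)=6 chase 'b': 6 ⇒ 7;  out={0}∪out(7)={0}
  fail(14) 'aaaba': from fail(13)=17 chase 'a': 17 ⇒ 18;  out={4}∪out(18)={4,6}

Run:
i=0 'c': node 0→10  ** P3@[0:0]
i=1 'c': node 10→10 (via fail)  ** P3@[1:1]
i=2 'c': node 10→10 (via fail)  ** P3@[2:2]
i=3 'a': node 10→1 (via fail)
i=4 'a': node 1→11
i=5 'b': node 11→17
i=6 'a': node 17→18  ** P6@[3:6]
i=7 'b': node 18→16 (via fail)  ** P5@[4:7]
i=8 'a': node 16→15 (via fail)
i=9 'b': node 15→16  ** P5@[6:9]
i=10 'b': node 16→7 (via fail)
i=11 'b': node 7→8  ** P1@[8:11]
i=12 'a': node 8→1 (via fail)
i=13 'c': node 1→2  ** P3@[13:13]
i=14 'b': node 2→9  ** P2@[12:14]
i=15 'b': node 9→0 (via fail)
i=16 'c': node 0→10  ** P3@[16:16]
i=17 'c': node 10→10 (via fail)  ** P3@[17:17]
i=18 'c': node 10→10 (via fail)  ** P3@[18:18]
i=19 'a': node 10→1 (via fail)
i=20 'c': node 1→2  ** P3@[20:20]
i=21 'a': node 2→3
i=22 'b': node 3→4
i=23 'b': node 4→5  ** P0@[19:23]
i=24 'a': node 5→1 (via fail)
i=25 'a': node 1→11
i=26 'b': node 11→17
i=27 'a': node 17→18  ** P6@[24:27]
i=28 'b': node 18→16 (via fail)  ** P5@[25:28]
i=29 'a': node 16→15 (via fail)
i=30 'a': node 15→11 (via fail)
i=31 'a': node 11→12
i=32 'b': node 12→13
i=33 'a': node 13→14  ** P4@[29:33],P6@[30:33]
i=34 'c': node 14→2 (via fail)  ** P3@[34:34]
i=35 'c': node 2→10 (via fail)  ** P3@[35:35]
i=36 'a': node 10→1 (via fail)
i=37 'c': node 1→2  ** P3@[37:37]
i=38 'b': node 2→9  ** P2@[36:38]
i=39 'b': node 9→0 (via fail)
i=40 'b': node 0→0
i=41 'a': node 0→1
i=42 'c': node 1→2  ** P3@[42:42]
i=43 'a': node 2→3
i=44 'b': node 3→4
i=45 'b': node 4→5  ** P0@[41:45]
i=46 'a': node 5→1 (via fail)
i=47 'a': node 1→11
i=48 'a': node 11→12
i=49 'b': node 12→13
i=50 'a': node 13→14  ** P4@[46:50],P6@[47:50]
i=51 'a': node 14→11 (via fail)
i=52 'a': node 11→12
i=53 'b': node 12→13
i=54 'a': node 13→14  ** P4@[50:54],P6@[51:54]
i=55 'a': node 14→11 (via fail)
i=56 'b': node 11→17
i=57 'a': node 17→18  ** P6@[54:57]
i=58 'b': node 18→16 (via fail)  ** P5@[55:58]
i=59 'c': node 16→10 (via fail)  ** P3@[59:59]
i=60 'c': node 10→10 (via fail)  ** P3@[60:60]
i=61 'b': node 10→0 (via fail)
i=62 'b': node 0→0

Result: [[0,3],[1,3],[2,3],[6,6],[7,5],[9,5],[11,1],[13,3],[14,2],[16,3],[17,3],[18,3],[20,3],[23,0],[27,6],[28,5],[33,4],[33,6],[34,3],[35,3],[37,3],[38,2],[42,3],[45,0],[50,4],[50,6],[54,4],[54,6],[57,6],[58,5],[59,3],[60,3]]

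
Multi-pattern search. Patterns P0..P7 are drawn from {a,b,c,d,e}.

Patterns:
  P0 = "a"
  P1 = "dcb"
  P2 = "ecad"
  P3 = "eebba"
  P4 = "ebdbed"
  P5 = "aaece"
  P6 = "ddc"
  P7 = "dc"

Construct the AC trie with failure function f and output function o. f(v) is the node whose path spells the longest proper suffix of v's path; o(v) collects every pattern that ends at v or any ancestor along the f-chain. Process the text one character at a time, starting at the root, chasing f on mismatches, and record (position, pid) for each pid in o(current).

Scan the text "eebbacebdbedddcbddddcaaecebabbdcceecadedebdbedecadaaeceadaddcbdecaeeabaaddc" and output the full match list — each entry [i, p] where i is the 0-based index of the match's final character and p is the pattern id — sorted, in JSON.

Build:
Trie nodes:
  n0 'ε': a→1 d→2 e→5
  n1 'a': a→18  ←P0
  n2 'd': c→3 d→22
  n3 'dc': b→4  ←P7
  n4 'dcb': ·  ←P1
  n5 'e': b→13 c→6 e→9
  n6 'ec': a→7
  n7 'eca': d→8
  n8 'ecad': ·  ←P2
  n9 'ee': b→10
  n10 'eeb': b→11
  n11 'eebb': a→12
  n12 'eebba': ·  ←P3
  n13 'eb': d→14
  n14 'ebd': b→15
  n15 'ebdb': e→16
  n16 'ebdbe': d→17
  n17 'ebdbed': ·  ←P4
  n18 'aa': e→19
  n19 'aae': c→20
  n20 'aaec': e→21
  n21 'aaece': ·  ←P5
  n22 'dd': c→23
  n23 'ddc': ·  ←P6

Failure links (BFS by depth):
  n1('a'): parent n0 fail=0; on 'a' 0 → fail=0;  out {0}∪∅={0}
  n2('d'): parent n0 fail=0; on 'd' 0 → fail=0;  out ∅∪∅=∅
  n5('e'): parent n0 fail=0; on 'e' 0 → fail=0;  out ∅∪∅=∅
  n3('dc'): parent n2 fail=0; on 'c' 0 → fail=0;  out {7}∪∅={7}
  n6('ec'): parent n5 fail=0; on 'c' 0 → fail=0;  out ∅∪∅=∅
  n9('ee'): parent n5 fail=0; on 'e' 0 → fail=5;  out ∅∪∅=∅
  n13('eb'): parent n5 fail=0; on 'b' 0 → fail=0;  out ∅∪∅=∅
  n18('aa'): parent n1 fail=0; on 'a' 0 → fail=1;  out ∅∪{0}={0}
  n22('dd'): parent n2 fail=0; on 'd' 0 → fail=2;  out ∅∪∅=∅
  n4('dcb'): parent n3 fail=0; on 'b' 0 → fail=0;  out {1}∪∅={1}
  n7('eca'): parent n6 fail=0; on 'a' 0 → fail=1;  out ∅∪{0}={0}
  n10('eeb'): parent n9 fail=5; on 'b' 5 → fail=13;  out ∅∪∅=∅
  n14('ebd'): parent n13 fail=0; on 'd' 0 → fail=2;  out ∅∪∅=∅
  n19('aae'): parent n18 fail=1; on 'e' 1→0 → fail=5;  out ∅∪∅=∅
  n23('ddc'): parent n22 fail=2; on 'c' 2 → fail=3;  out {6}∪{7}={6,7}
  n8('ecad'): parent n7 fail=1; on 'd' 1→0 → fail=2;  out {2}∪∅={2}
  n11('eebb'): parent n10 fail=13; on 'b' 13→0 → fail=0;  out ∅∪∅=∅
  n15('ebdb'): parent n14 fail=2; on 'b' 2→0 → fail=0;  out ∅∪∅=∅
  n20('aaec'): parent n19 fail=5; on 'c' 5 → fail=6;  out ∅∪∅=∅
  n12('eebba'): parent n11 fail=0; on 'a' 0 → fail=1;  out {3}∪{0}={0,3}
  n16('ebdbe'): parent n15 fail=0; on 'e' 0 → fail=5;  out ∅∪∅=∅
  n21('aaece'): parent n20 fail=6; on 'e' 6→0 → fail=5;  out {5}∪∅={5}
  n17('ebdbed'): parent n16 fail=5; on 'd' 5→0 → fail=2;  out {4}∪∅={4}

Scan:
pos 0 'e': at 5
pos 1 'e': at 9
pos 2 'b': at 10
pos 3 'b': at 11
pos 4 'a': at 12  emit P0@[4:4],P3@[0:4]
pos 5 'c': at 0 ·f
pos 6 'e': at 5
pos 7 'b': at 13
pos 8 'd': at 14
pos 9 'b': at 15
pos 10 'e': at 16
pos 11 'd': at 17  emit P4@[6:11]
pos 12 'd': at 22 ·f
pos 13 'd': at 22 ·f
pos 14 'c': at 23  emit P6@[12:14],P7@[13:14]
pos 15 'b': at 4 ·f  emit P1@[13:15]
pos 16 'd': at 2 ·f
pos 17 'd': at 22
pos 18 'd': at 22 ·f
pos 19 'd': at 22 ·f
pos 20 'c': at 23  emit P6@[18:20],P7@[19:20]
pos 21 'a': at 1 ·f  emit P0@[21:21]
pos 22 'a': at 18  emit P0@[22:22]
pos 23 'e': at 19
pos 24 'c': at 20
pos 25 'e': at 21  emit P5@[21:25]
pos 26 'b': at 13 ·f
pos 27 'a': at 1 ·f  emit P0@[27:27]
pos 28 'b': at 0 ·f
pos 29 'b': at 0
pos 30 'd': at 2
pos 31 'c': at 3  emit P7@[30:31]
pos 32 'c': at 0 ·f
pos 33 'e': at 5
pos 34 'e': at 9
pos 35 'c': at 6 ·f
pos 36 'a': at 7  emit P0@[36:36]
pos 37 'd': at 8  emit P2@[34:37]
pos 38 'e': at 5 ·f
pos 39 'd': at 2 ·f
pos 40 'e': at 5 ·f
pos 41 'b': at 13
pos 42 'd': at 14
pos 43 'b': at 15
pos 44 'e': at 16
pos 45 'd': at 17  emit P4@[40:45]
pos 46 'e': at 5 ·f
pos 47 'c': at 6
pos 48 'a': at 7  emit P0@[48:48]
pos 49 'd': at 8  emit P2@[46:49]
pos 50 'a': at 1 ·f  emit P0@[50:50]
pos 51 'a': at 18  emit P0@[51:51]
pos 52 'e': at 19
pos 53 'c': at 20
pos 54 'e': at 21  emit P5@[50:54]
pos 55 'a': at 1 ·f  emit P0@[55:55]
pos 56 'd': at 2 ·f
pos 57 'a': at 1 ·f  emit P0@[57:57]
pos 58 'd': at 2 ·f
pos 59 'd': at 22
pos 60 'c': at 23  emit P6@[58:60],P7@[59:60]
pos 61 'b': at 4 ·f  emit P1@[59:61]
pos 62 'd': at 2 ·f
pos 63 'e': at 5 ·f
pos 64 'c': at 6
pos 65 'a': at 7  emit P0@[65:65]
pos 66 'e': at 5 ·f
pos 67 'e': at 9
pos 68 'a': at 1 ·f  emit P0@[68:68]
pos 69 'b': at 0 ·f
pos 70 'a': at 1  emit P0@[70:70]
pos 71 'a': at 18  emit P0@[71:71]
pos 72 'd': at 2 ·f
pos 73 'd': at 22
pos 74 'c': at 23  emit P6@[72:74],P7@[73:74]

All matches (sorted): [[4,0],[4,3],[11,4],[14,6],[14,7],[15,1],[20,6],[20,7],[21,0],[22,0],[25,5],[27,0],[31,7],[36,0],[37,2],[45,4],[48,0],[49,2],[50,0],[51,0],[54,5],[55,0],[57,0],[60,6],[60,7],[61,1],[65,0],[68,0],[70,0],[71,0],[74,6],[74,7]]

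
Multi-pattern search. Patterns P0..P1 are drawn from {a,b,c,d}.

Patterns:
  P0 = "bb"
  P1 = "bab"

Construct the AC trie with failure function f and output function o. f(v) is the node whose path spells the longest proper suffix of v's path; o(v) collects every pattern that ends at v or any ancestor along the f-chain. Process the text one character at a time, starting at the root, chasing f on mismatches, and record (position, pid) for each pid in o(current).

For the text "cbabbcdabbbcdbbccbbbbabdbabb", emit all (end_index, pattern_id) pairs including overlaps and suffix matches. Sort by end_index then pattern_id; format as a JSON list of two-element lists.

Build:
Trie (insert patterns):
  0='ε' goto b→1
  1='b' goto a→3 b→2
  2='bb' goto ·  ←P0
  3='ba' goto b→4
  4='bab' goto ·  ←P1

BFS fail/out derivation:
  n1('b'): parent n0 fail=0; on 'b' 0 → fail=0;  out ∅∪∅=∅
  n2('bb'): parent n1 fail=0; on 'b' 0 → fail=1;  out {0}∪∅={0}
  n3('ba'): parent n1 fail=0; on 'a' 0 → fail=0;  out ∅∪∅=∅
  n4('bab'): parent n3 fail=0; on 'b' 0 → fail=1;  out {1}∪∅={1}

Scan:
pos 0 'c': at 0
pos 1 'b': at 1
pos 2 'a': at 3
pos 3 'b': at 4  → match P1@[1:3]
pos 4 'b': at 2 ·f  → match P0@[3:4]
pos 5 'c': at 0 ·f
pos 6 'd': at 0
pos 7 'a': at 0
pos 8 'b': at 1
pos 9 'b': at 2  → match P0@[8:9]
pos 10 'b': at 2 ·f  → match P0@[9:10]
pos 11 'c': at 0 ·f
pos 12 'd': at 0
pos 13 'b': at 1
pos 14 'b': at 2  → match P0@[13:14]
pos 15 'c': at 0 ·f
pos 16 'c': at 0
pos 17 'b': at 1
pos 18 'b': at 2  → match P0@[17:18]
pos 19 'b': at 2 ·f  → match P0@[18:19]
pos 20 'b': at 2 ·f  → match P0@[19:20]
pos 21 'a': at 3 ·f
pos 22 'b': at 4  → match P1@[20:22]
pos 23 'd': at 0 ·f
pos 24 'b': at 1
pos 25 'a': at 3
pos 26 'b': at 4  → match P1@[24:26]
pos 27 'b': at 2 ·f  → match P0@[26:27]

Matches: [[3,1],[4,0],[9,0],[10,0],[14,0],[18,0],[19,0],[20,0],[22,1],[26,1],[27,0]]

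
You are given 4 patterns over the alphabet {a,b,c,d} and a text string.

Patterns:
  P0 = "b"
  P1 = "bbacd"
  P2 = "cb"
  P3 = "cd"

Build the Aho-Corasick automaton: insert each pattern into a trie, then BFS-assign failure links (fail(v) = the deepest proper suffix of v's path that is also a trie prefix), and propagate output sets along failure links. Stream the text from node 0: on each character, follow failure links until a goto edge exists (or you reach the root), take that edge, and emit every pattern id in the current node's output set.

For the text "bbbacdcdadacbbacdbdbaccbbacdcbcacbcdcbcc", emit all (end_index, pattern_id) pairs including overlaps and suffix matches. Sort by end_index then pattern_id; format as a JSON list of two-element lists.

Construct AC machine:
Trie (insert patterns):
  n0 'ε': b→1 c→6
  n1 'b': b→2  [P0 ends]
  n2 'bb': a→3
  n3 'bba': c→4
  n4 'bbac': d→5
  n5 'bbacd': ·  [P1 ends]
  n6 'c': b→7 d→8
  n7 'cb': ·  [P2 ends]
  n8 'cd': ·  [P3 ends]

BFS fail/out derivation:
  fail(1) 'b': from fail(0)=0 chase 'b': 0 ⇒ 0;  out={0}∪out(0)={0}
  fail(6) 'c': from fail(0)=0 chase 'c': 0 ⇒ 0;  out=∅∪out(0)=∅
  fail(2) 'bb': from fail(1)=0 chase 'b': 0 ⇒ 1;  out=∅∪out(1)={0}
  fail(7) 'cb': from fail(6)=0 chase 'b': 0 ⇒ 1;  out={2}∪out(1)={0,2}
  fail(8) 'cd': from fail(6)=0 chase 'd': 0 ⇒ 0;  out={3}∪out(0)={3}
  fail(3) 'bba': from fail(2)=1 chase 'a': 1→0 ⇒ 0;  out=∅∪out(0)=∅
  fail(4) 'bbac': from fail(3)=0 chase 'c': 0 ⇒ 6;  out=∅∪out(6)=∅
  fail(5) 'bbacd': from fail(4)=6 chase 'd': 6 ⇒ 8;  out={1}∪out(8)={1,3}

Run:
[0] read 'b'  n0⇒n1  ** P0@[0:0]
[1] read 'b'  n1⇒n2  ** P0@[1:1]
[2] read 'b'  n2⇒n2 (fail-walked)  ** P0@[2:2]
[3] read 'a'  n2⇒n3
[4] read 'c'  n3⇒n4
[5] read 'd'  n4⇒n5  ** P1@[1:5],P3@[4:5]
[6] read 'c'  n5⇒n6 (fail-walked)
[7] read 'd'  n6⇒n8  ** P3@[6:7]
[8] read 'a'  n8⇒n0 (fail-walked)
[9] read 'd'  n0⇒n0
[10] read 'a'  n0⇒n0
[11] read 'c'  n0⇒n6
[12] read 'b'  n6⇒n7  ** P0@[12:12],P2@[11:12]
[13] read 'b'  n7⇒n2 (fail-walked)  ** P0@[13:13]
[14] read 'a'  n2⇒n3
[15] read 'c'  n3⇒n4
[16] read 'd'  n4⇒n5  ** P1@[12:16],P3@[15:16]
[17] read 'b'  n5⇒n1 (fail-walked)  ** P0@[17:17]
[18] read 'd'  n1⇒n0 (fail-walked)
[19] read 'b'  n0⇒n1  ** P0@[19:19]
[20] read 'a'  n1⇒n0 (fail-walked)
[21] read 'c'  n0⇒n6
[22] read 'c'  n6⇒n6 (fail-walked)
[23] read 'b'  n6⇒n7  ** P0@[23:23],P2@[22:23]
[24] read 'b'  n7⇒n2 (fail-walked)  ** P0@[24:24]
[25] read 'a'  n2⇒n3
[26] read 'c'  n3⇒n4
[27] read 'd'  n4⇒n5  ** P1@[23:27],P3@[26:27]
[28] read 'c'  n5⇒n6 (fail-walked)
[29] read 'b'  n6⇒n7  ** P0@[29:29],P2@[28:29]
[30] read 'c'  n7⇒n6 (fail-walked)
[31] read 'a'  n6⇒n0 (fail-walked)
[32] read 'c'  n0⇒n6
[33] read 'b'  n6⇒n7  ** P0@[33:33],P2@[32:33]
[34] read 'c'  n7⇒n6 (fail-walked)
[35] read 'd'  n6⇒n8  ** P3@[34:35]
[36] read 'c'  n8⇒n6 (fail-walked)
[37] read 'b'  n6⇒n7  ** P0@[37:37],P2@[36:37]
[38] read 'c'  n7⇒n6 (fail-walked)
[39] read 'c'  n6⇒n6 (fail-walked)

Matches: [[0,0],[1,0],[2,0],[5,1],[5,3],[7,3],[12,0],[12,2],[13,0],[16,1],[16,3],[17,0],[19,0],[23,0],[23,2],[24,0],[27,1],[27,3],[29,0],[29,2],[33,0],[33,2],[35,3],[37,0],[37,2]]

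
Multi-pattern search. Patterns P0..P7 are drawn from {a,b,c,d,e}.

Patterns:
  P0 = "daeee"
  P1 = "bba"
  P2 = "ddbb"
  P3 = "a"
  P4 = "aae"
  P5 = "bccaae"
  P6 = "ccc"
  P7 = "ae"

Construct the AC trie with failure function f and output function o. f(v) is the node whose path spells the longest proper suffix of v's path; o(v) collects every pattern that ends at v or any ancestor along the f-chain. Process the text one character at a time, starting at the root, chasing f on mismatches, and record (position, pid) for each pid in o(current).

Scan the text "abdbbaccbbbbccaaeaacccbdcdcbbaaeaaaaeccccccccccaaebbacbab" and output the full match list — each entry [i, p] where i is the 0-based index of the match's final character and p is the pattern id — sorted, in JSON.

Construct AC machine:
Trie nodes:
  0='ε' goto a→12 b→6 c→20 d→1
  1='d' goto a→2 d→9
  2='da' goto e→3
  3='dae' goto e→4
  4='daee' goto e→5
  5='daeee' goto ·  [P0 ends]
  6='b' goto b→7 c→15
  7='bb' goto a→8
  8='bba' goto ·  [P1 ends]
  9='dd' goto b→10
  10='ddb' goto b→11
  11='ddbb' goto ·  [P2 ends]
  12='a' goto a→13 e→23  [P3 ends]
  13='aa' goto e→14
  14='aae' goto ·  [P4 ends]
  15='bc' goto c→16
  16='bcc' goto a→17
  17='bcca' goto a→18
  18='bccaa' goto e→19
  19='bccaae' goto ·  [P5 ends]
  20='c' goto c→21
  21='cc' goto c→22
  22='ccc' goto ·  [P6 ends]
  23='ae' goto ·  [P7 ends]

BFS fail/out derivation:
  fail(1) 'd': from fail(0)=0 chase 'd': 0 ⇒ 0;  out=∅∪out(0)=∅
  fail(6) 'b': from fail(0)=0 chase 'b': 0 ⇒ 0;  out=∅∪out(0)=∅
  fail(12) 'a': from fail(0)=0 chase 'a': 0 ⇒ 0;  out={3}∪out(0)={3}
  fail(20) 'c': from fail(0)=0 chase 'c': 0 ⇒ 0;  out=∅∪out(0)=∅
  fail(2) 'da': from fail(1)=0 chase 'a': 0 ⇒ 12;  out=∅∪out(12)={3}
  fail(7) 'bb': from fail(6)=0 chase 'b': 0 ⇒ 6;  out=∅∪out(6)=∅
  fail(9) 'dd': from fail(1)=0 chase 'd': 0 ⇒ 1;  out=∅∪out(1)=∅
  fail(13) 'aa': from fail(12)=0 chase 'a': 0 ⇒ 12;  out=∅∪out(12)={3}
  fail(15) 'bc': from fail(6)=0 chase 'c': 0 ⇒ 20;  out=∅∪out(20)=∅
  fail(21) 'cc': from fail(20)=0 chase 'c': 0 ⇒ 20;  out=∅∪out(20)=∅
  fail(23) 'ae': from fail(12)=0 chase 'e': 0 ⇒ 0;  out={7}∪out(0)={7}
  fail(3) 'dae': from fail(2)=12 chase 'e': 12 ⇒ 23;  out=∅∪out(23)={7}
  fail(8) 'bba': from fail(7)=6 chase 'a': 6→0 ⇒ 12;  out={1}∪out(12)={1,3}
  fail(10) 'ddb': from fail(9)=1 chase 'b': 1→0 ⇒ 6;  out=∅∪out(6)=∅
  fail(14) 'aae': from fail(13)=12 chase 'e': 12 ⇒ 23;  out={4}∪out(23)={4,7}
  fail(16) 'bcc': from fail(15)=20 chase 'c': 20 ⇒ 21;  out=∅∪out(21)=∅
  fail(22) 'ccc': from fail(21)=20 chase 'c': 20 ⇒ 21;  out={6}∪out(21)={6}
  fail(4) 'daee': from fail(3)=23 chase 'e': 23→0 ⇒ 0;  out=∅∪out(0)=∅
  fail(11) 'ddbb': from fail(10)=6 chase 'b': 6 ⇒ 7;  out={2}∪out(7)={2}
  fail(17) 'bcca': from fail(16)=21 chase 'a': 21→20→0 ⇒ 12;  out=∅∪out(12)={3}
  fail(5) 'daeee': from fail(4)=0 chase 'e': 0 ⇒ 0;  out={0}∪out(0)={0}
  fail(18) 'bccaa': from fail(17)=12 chase 'a': 12 ⇒ 13;  out=∅∪out(13)={3}
  fail(19) 'bccaae': from fail(18)=13 chase 'e': 13 ⇒ 14;  out={5}∪out(14)={4,5,7}

Scan:
[0] read 'a'  n0⇒n12  → match P3@[0:0]
[1] read 'b'  n12⇒n6 (via fail)
[2] read 'd'  n6⇒n1 (via fail)
[3] read 'b'  n1⇒n6 (via fail)
[4] read 'b'  n6⇒n7
[5] read 'a'  n7⇒n8  → match P1@[3:5],P3@[5:5]
[6] read 'c'  n8⇒n20 (via fail)
[7] read 'c'  n20⇒n21
[8] read 'b'  n21⇒n6 (via fail)
[9] read 'b'  n6⇒n7
[10] read 'b'  n7⇒n7 (via fail)
[11] read 'b'  n7⇒n7 (via fail)
[12] read 'c'  n7⇒n15 (via fail)
[13] read 'c'  n15⇒n16
[14] read 'a'  n16⇒n17  → match P3@[14:14]
[15] read 'a'  n17⇒n18  → match P3@[15:15]
[16] read 'e'  n18⇒n19  → match P4@[14:16],P5@[11:16],P7@[15:16]
[17] read 'a'  n19⇒n12 (via fail)  → match P3@[17:17]
[18] read 'a'  n12⇒n13  → match P3@[18:18]
[19] read 'c'  n13⇒n20 (via fail)
[20] read 'c'  n20⇒n21
[21] read 'c'  n21⇒n22  → match P6@[19:21]
[22] read 'b'  n22⇒n6 (via fail)
[23] read 'd'  n6⇒n1 (via fail)
[24] read 'c'  n1⇒n20 (via fail)
[25] read 'd'  n20⇒n1 (via fail)
[26] read 'c'  n1⇒n20 (via fail)
[27] read 'b'  n20⇒n6 (via fail)
[28] read 'b'  n6⇒n7
[29] read 'a'  n7⇒n8  → match P1@[27:29],P3@[29:29]
[30] read 'a'  n8⇒n13 (via fail)  → match P3@[30:30]
[31] read 'e'  n13⇒n14  → match P4@[29:31],P7@[30:31]
[32] read 'a'  n14⇒n12 (via fail)  → match P3@[32:32]
[33] read 'a'  n12⇒n13  → match P3@[33:33]
[34] read 'a'  n13⇒n13 (via fail)  → match P3@[34:34]
[35] read 'a'  n13⇒n13 (via fail)  → match P3@[35:35]
[36] read 'e'  n13⇒n14  → match P4@[34:36],P7@[35:36]
[37] read 'c'  n14⇒n20 (via fail)
[38] read 'c'  n20⇒n21
[39] read 'c'  n21⇒n22  → match P6@[37:39]
[40] read 'c'  n22⇒n22 (via fail)  → match P6@[38:40]
[41] read 'c'  n22⇒n22 (via fail)  → match P6@[39:41]
[42] read 'c'  n22⇒n22 (via fail)  → match P6@[40:42]
[43] read 'c'  n22⇒n22 (via fail)  → match P6@[41:43]
[44] read 'c'  n22⇒n22 (via fail)  → match P6@[42:44]
[45] read 'c'  n22⇒n22 (via fail)  → match P6@[43:45]
[46] read 'c'  n22⇒n22 (via fail)  → match P6@[44:46]
[47] read 'a'  n22⇒n12 (via fail)  → match P3@[47:47]
[48] read 'a'  n12⇒n13  → match P3@[48:48]
[49] read 'e'  n13⇒n14  → match P4@[47:49],P7@[48:49]
[50] read 'b'  n14⇒n6 (via fail)
[51] read 'b'  n6⇒n7
[52] read 'a'  n7⇒n8  → match P1@[50:52],P3@[52:52]
[53] read 'c'  n8⇒n20 (via fail)
[54] read 'b'  n20⇒n6 (via fail)
[55] read 'a'  n6⇒n12 (via fail)  → match P3@[55:55]
[56] read 'b'  n12⇒n6 (via fail)

Result: [[0,3],[5,1],[5,3],[14,3],[15,3],[16,4],[16,5],[16,7],[17,3],[18,3],[21,6],[29,1],[29,3],[30,3],[31,4],[31,7],[32,3],[33,3],[34,3],[35,3],[36,4],[36,7],[39,6],[40,6],[41,6],[42,6],[43,6],[44,6],[45,6],[46,6],[47,3],[48,3],[49,4],[49,7],[52,1],[52,3],[55,3]]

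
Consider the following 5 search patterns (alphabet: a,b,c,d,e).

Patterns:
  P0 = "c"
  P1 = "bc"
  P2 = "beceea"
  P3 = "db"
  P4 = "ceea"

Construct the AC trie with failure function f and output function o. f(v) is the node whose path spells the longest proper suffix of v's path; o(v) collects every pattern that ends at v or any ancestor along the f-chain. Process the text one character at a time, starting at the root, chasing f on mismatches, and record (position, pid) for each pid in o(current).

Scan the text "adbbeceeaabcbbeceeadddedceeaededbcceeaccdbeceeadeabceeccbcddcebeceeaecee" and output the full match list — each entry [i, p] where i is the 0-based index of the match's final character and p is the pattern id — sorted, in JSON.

Construct AC machine:
Trie (insert patterns):
  n0 'ε': b→2 c→1 d→9
  n1 'c': e→11  [P0 ends]
  n2 'b': c→3 e→4
  n3 'bc': ·  [P1 ends]
  n4 'be': c→5
  n5 'bec': e→6
  n6 'bece': e→7
  n7 'becee': a→8
  n8 'beceea': ·  [P2 ends]
  n9 'd': b→10
  n10 'db': ·  [P3 ends]
  n11 'ce': e→12
  n12 'cee': a→13
  n13 'ceea': ·  [P4 ends]

Failure links (BFS by depth):
  n1('c'): parent n0 fail=0; on 'c' 0 → fail=0;  out {0}∪∅={0}
  n2('b'): parent n0 fail=0; on 'b' 0 → fail=0;  out ∅∪∅=∅
  n9('d'): parent n0 fail=0; on 'd' 0 → fail=0;  out ∅∪∅=∅
  n3('bc'): parent n2 fail=0; on 'c' 0 → fail=1;  out {1}∪{0}={0,1}
  n4('be'): parent n2 fail=0; on 'e' 0 → fail=0;  out ∅∪∅=∅
  n10('db'): parent n9 fail=0; on 'b' 0 → fail=2;  out {3}∪∅={3}
  n11('ce'): parent n1 fail=0; on 'e' 0 → fail=0;  out ∅∪∅=∅
  n5('bec'): parent n4 fail=0; on 'c' 0 → fail=1;  out ∅∪{0}={0}
  n12('cee'): parent n11 fail=0; on 'e' 0 → fail=0;  out ∅∪∅=∅
  n6('bece'): parent n5 fail=1; on 'e' 1 → fail=11;  out ∅∪∅=∅
  n13('ceea'): parent n12 fail=0; on 'a' 0 → fail=0;  out {4}∪∅={4}
  n7('becee'): parent n6 fail=11; on 'e' 11 → fail=12;  out ∅∪∅=∅
  n8('beceea'): parent n7 fail=12; on 'a' 12 → fail=13;  out {2}∪{4}={2,4}

Scan:
pos 0 'a': at 0
pos 1 'd': at 9
pos 2 'b': at 10  ** P3@[1:2]
pos 3 'b': at 2 (fail-walked)
pos 4 'e': at 4
pos 5 'c': at 5  ** P0@[5:5]
pos 6 'e': at 6
pos 7 'e': at 7
pos 8 'a': at 8  ** P2@[3:8],P4@[5:8]
pos 9 'a': at 0 (fail-walked)
pos 10 'b': at 2
pos 11 'c': at 3  ** P0@[11:11],P1@[10:11]
pos 12 'b': at 2 (fail-walked)
pos 13 'b': at 2 (fail-walked)
pos 14 'e': at 4
pos 15 'c': at 5  ** P0@[15:15]
pos 16 'e': at 6
pos 17 'e': at 7
pos 18 'a': at 8  ** P2@[13:18],P4@[15:18]
pos 19 'd': at 9 (fail-walked)
pos 20 'd': at 9 (fail-walked)
pos 21 'd': at 9 (fail-walked)
pos 22 'e': at 0 (fail-walked)
pos 23 'd': at 9
pos 24 'c': at 1 (fail-walked)  ** P0@[24:24]
pos 25 'e': at 11
pos 26 'e': at 12
pos 27 'a': at 13  ** P4@[24:27]
pos 28 'e': at 0 (fail-walked)
pos 29 'd': at 9
pos 30 'e': at 0 (fail-walked)
pos 31 'd': at 9
pos 32 'b': at 10  ** P3@[31:32]
pos 33 'c': at 3 (fail-walked)  ** P0@[33:33],P1@[32:33]
pos 34 'c': at 1 (fail-walked)  ** P0@[34:34]
pos 35 'e': at 11
pos 36 'e': at 12
pos 37 'a': at 13  ** P4@[34:37]
pos 38 'c': at 1 (fail-walked)  ** P0@[38:38]
pos 39 'c': at 1 (fail-walked)  ** P0@[39:39]
pos 40 'd': at 9 (fail-walked)
pos 41 'b': at 10  ** P3@[40:41]
pos 42 'e': at 4 (fail-walked)
pos 43 'c': at 5  ** P0@[43:43]
pos 44 'e': at 6
pos 45 'e': at 7
pos 46 'a': at 8  ** P2@[41:46],P4@[43:46]
pos 47 'd': at 9 (fail-walked)
pos 48 'e': at 0 (fail-walked)
pos 49 'a': at 0
pos 50 'b': at 2
pos 51 'c': at 3  ** P0@[51:51],P1@[50:51]
pos 52 'e': at 11 (fail-walked)
pos 53 'e': at 12
pos 54 'c': at 1 (fail-walked)  ** P0@[54:54]
pos 55 'c': at 1 (fail-walked)  ** P0@[55:55]
pos 56 'b': at 2 (fail-walked)
pos 57 'c': at 3  ** P0@[57:57],P1@[56:57]
pos 58 'd': at 9 (fail-walked)
pos 59 'd': at 9 (fail-walked)
pos 60 'c': at 1 (fail-walked)  ** P0@[60:60]
pos 61 'e': at 11
pos 62 'b': at 2 (fail-walked)
pos 63 'e': at 4
pos 64 'c': at 5  ** P0@[64:64]
pos 65 'e': at 6
pos 66 'e': at 7
pos 67 'a': at 8  ** P2@[62:67],P4@[64:67]
pos 68 'e': at 0 (fail-walked)
pos 69 'c': at 1  ** P0@[69:69]
pos 70 'e': at 11
pos 71 'e': at 12

All matches (sorted): [[2,3],[5,0],[8,2],[8,4],[11,0],[11,1],[15,0],[18,2],[18,4],[24,0],[27,4],[32,3],[33,0],[33,1],[34,0],[37,4],[38,0],[39,0],[41,3],[43,0],[46,2],[46,4],[51,0],[51,1],[54,0],[55,0],[57,0],[57,1],[60,0],[64,0],[67,2],[67,4],[69,0]]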